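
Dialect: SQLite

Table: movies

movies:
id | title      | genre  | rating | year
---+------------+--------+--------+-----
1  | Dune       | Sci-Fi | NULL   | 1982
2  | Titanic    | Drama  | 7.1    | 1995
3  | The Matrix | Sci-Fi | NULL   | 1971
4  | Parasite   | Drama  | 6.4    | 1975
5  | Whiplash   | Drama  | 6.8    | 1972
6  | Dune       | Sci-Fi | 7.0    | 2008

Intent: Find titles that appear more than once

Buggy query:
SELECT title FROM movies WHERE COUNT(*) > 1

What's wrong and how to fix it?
Bug: WHERE can't reference COUNT(*); aggregates are computed after WHERE

Fix: Group first, then use HAVING for the count condition

Corrected query:
SELECT title FROM movies GROUP BY title HAVING COUNT(*) > 1

Result:
title
-----
Dune 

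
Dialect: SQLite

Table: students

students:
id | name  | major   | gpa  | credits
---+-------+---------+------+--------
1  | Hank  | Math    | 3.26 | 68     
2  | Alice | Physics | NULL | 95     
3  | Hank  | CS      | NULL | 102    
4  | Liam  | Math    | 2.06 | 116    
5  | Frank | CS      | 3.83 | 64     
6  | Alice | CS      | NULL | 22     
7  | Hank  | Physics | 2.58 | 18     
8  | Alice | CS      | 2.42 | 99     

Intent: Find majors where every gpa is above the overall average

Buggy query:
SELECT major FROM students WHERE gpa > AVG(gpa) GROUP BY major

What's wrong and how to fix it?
Bug: AVG() is an aggregate; it can't sit directly in WHERE

Fix: Compute the overall average in a scalar subquery and compare each group's MIN against it in HAVING

Corrected query:
SELECT major FROM students GROUP BY major HAVING MIN(gpa) > (SELECT AVG(gpa) FROM students)

Result:
(no rows)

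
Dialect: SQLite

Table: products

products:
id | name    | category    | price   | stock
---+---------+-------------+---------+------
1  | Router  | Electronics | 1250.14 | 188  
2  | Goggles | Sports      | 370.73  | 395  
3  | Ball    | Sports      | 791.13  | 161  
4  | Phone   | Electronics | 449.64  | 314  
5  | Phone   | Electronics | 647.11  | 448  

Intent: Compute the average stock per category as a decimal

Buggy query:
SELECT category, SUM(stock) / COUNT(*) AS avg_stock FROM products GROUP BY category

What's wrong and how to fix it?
Bug: SUM(stock) and COUNT(*) are both integers; the division truncates the fractional part

Fix: Multiply by 1.0 (or CAST to REAL) to force floating-point division

Corrected query:
SELECT category, SUM(stock) * 1.0 / COUNT(*) AS avg_stock FROM products GROUP BY category

Result:
category    | avg_stock 
------------+-----------
Electronics | 316.666667
Sports      | 278       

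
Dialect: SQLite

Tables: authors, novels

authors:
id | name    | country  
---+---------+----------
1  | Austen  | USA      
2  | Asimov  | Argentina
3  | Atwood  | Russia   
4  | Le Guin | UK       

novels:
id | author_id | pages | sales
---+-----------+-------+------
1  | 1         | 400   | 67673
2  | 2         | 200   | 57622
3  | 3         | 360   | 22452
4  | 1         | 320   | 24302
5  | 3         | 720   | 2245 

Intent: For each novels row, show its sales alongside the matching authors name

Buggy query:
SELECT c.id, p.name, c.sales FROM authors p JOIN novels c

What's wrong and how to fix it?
Bug: JOIN with no ON clause produces a cartesian product; every novels row pairs with every authors row

Fix: Specify the join condition linking the foreign key to the parent id

Corrected query:
SELECT c.id, p.name, c.sales FROM authors p JOIN novels c ON c.author_id = p.id

Result:
id | name   | sales
---+--------+------
1  | Austen | 67673
2  | Asimov | 57622
3  | Atwood | 22452
4  | Austen | 24302
5  | Atwood | 2245 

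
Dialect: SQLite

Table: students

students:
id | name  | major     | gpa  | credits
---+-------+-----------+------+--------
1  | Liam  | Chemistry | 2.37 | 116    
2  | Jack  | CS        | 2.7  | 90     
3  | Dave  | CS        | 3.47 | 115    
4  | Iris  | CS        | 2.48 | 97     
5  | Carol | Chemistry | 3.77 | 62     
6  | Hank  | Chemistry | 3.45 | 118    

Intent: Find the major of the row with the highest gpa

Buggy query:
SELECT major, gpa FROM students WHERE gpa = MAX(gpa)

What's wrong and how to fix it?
Bug: WHERE is evaluated per row; an aggregate over the whole table isn't defined there

Fix: Use a subquery: WHERE gpa = (SELECT MAX(gpa) FROM students)

Corrected query:
SELECT major, gpa FROM students WHERE gpa = (SELECT MAX(gpa) FROM students)

Result:
major     | gpa 
----------+-----
Chemistry | 3.77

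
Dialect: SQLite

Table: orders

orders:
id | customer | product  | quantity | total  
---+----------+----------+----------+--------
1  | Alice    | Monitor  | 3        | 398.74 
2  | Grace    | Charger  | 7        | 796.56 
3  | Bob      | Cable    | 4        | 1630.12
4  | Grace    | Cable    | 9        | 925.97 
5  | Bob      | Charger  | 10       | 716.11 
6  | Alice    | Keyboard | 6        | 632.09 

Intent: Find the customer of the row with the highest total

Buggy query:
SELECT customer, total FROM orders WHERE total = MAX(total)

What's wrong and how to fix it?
Bug: MAX(total) is an aggregate and cannot be used directly in WHERE

Fix: Use a subquery: WHERE total = (SELECT MAX(total) FROM orders)

Corrected query:
SELECT customer, total FROM orders WHERE total = (SELECT MAX(total) FROM orders)

Result:
customer | total  
---------+--------
Bob      | 1630.12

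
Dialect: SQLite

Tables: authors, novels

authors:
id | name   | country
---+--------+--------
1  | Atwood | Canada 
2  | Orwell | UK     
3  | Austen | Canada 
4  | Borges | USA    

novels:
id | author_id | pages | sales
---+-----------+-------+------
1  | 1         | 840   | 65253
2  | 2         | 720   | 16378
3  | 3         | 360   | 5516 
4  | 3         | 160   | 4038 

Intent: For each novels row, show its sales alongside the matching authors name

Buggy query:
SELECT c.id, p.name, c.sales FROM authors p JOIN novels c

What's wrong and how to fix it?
Bug: Missing join condition: each novels row is matched to all authors rows instead of just its own

Fix: Specify the join condition linking the foreign key to the parent id

Corrected query:
SELECT c.id, p.name, c.sales FROM authors p JOIN novels c ON c.author_id = p.id

Result:
id | name   | sales
---+--------+------
1  | Atwood | 65253
2  | Orwell | 16378
3  | Austen | 5516 
4  | Austen | 4038 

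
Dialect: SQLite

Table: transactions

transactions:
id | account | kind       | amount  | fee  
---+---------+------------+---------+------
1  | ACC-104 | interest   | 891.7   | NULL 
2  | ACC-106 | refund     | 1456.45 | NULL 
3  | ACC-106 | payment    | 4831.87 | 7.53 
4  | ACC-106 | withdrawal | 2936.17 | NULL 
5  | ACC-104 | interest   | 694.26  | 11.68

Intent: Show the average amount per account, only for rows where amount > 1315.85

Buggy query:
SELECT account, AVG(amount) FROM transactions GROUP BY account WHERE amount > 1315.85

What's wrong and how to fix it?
Bug: Row-level WHERE must come before GROUP BY in the clause order

Fix: Place WHERE between FROM and GROUP BY

Corrected query:
SELECT account, AVG(amount) FROM transactions WHERE amount > 1315.85 GROUP BY account

Result:
account | AVG(amount)
--------+------------
ACC-106 | 3074.83    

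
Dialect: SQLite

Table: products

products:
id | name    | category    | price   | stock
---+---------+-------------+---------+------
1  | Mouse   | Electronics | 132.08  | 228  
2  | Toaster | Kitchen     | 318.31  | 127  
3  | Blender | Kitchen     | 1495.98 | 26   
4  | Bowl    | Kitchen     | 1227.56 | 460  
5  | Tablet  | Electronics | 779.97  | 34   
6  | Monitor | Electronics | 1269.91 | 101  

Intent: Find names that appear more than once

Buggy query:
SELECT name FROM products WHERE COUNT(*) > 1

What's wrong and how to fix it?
Bug: WHERE can't reference COUNT(*); aggregates are computed after WHERE

Fix: GROUP BY name, then filter groups with HAVING COUNT(*) > 1

Corrected query:
SELECT name FROM products GROUP BY name HAVING COUNT(*) > 1

Result:
(no rows)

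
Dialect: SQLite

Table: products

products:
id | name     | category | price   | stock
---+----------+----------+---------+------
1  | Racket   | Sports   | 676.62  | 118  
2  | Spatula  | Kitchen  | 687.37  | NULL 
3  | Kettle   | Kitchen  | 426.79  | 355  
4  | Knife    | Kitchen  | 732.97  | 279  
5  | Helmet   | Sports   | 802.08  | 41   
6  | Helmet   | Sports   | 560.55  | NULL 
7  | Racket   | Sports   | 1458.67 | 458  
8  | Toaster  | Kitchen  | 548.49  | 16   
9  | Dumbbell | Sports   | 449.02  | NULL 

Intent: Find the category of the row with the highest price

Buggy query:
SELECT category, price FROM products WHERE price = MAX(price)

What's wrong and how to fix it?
Bug: MAX(price) is an aggregate and cannot be used directly in WHERE

Fix: Wrap MAX in a scalar subquery so WHERE compares against a single value

Corrected query:
SELECT category, price FROM products WHERE price = (SELECT MAX(price) FROM products)

Result:
category | price  
---------+--------
Sports   | 1458.67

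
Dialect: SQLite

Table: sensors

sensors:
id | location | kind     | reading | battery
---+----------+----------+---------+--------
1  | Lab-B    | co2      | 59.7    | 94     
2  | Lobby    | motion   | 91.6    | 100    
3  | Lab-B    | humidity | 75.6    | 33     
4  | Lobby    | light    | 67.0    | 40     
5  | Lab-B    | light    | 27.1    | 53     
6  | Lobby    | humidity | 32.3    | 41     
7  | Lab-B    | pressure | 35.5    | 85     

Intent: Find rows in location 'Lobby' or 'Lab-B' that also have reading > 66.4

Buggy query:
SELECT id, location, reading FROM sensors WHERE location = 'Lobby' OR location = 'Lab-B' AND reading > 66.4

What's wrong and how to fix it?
Bug: AND binds tighter than OR, so this parses as location = 'Lobby' OR (location = 'Lab-B' AND reading > 66.4)

Fix: Group the OR with parentheses (or use IN), then AND the threshold

Corrected query:
SELECT id, location, reading FROM sensors WHERE (location = 'Lobby' OR location = 'Lab-B') AND reading > 66.4

Result:
id | location | reading
---+----------+--------
2  | Lobby    | 91.6   
3  | Lab-B    | 75.6   
4  | Lobby    | 67     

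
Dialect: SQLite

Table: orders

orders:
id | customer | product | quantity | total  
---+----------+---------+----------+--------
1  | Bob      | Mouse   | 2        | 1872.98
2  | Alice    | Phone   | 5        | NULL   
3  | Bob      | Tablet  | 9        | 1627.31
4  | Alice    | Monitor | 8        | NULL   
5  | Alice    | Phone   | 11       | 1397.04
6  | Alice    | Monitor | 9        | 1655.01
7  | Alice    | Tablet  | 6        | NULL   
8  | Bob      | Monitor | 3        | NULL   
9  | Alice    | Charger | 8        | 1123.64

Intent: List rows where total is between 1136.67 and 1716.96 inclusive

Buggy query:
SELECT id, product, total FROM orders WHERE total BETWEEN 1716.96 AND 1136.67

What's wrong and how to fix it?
Bug: BETWEEN expects the lower bound first; with 1716.96 AND 1136.67 the range is empty

Fix: Swap the bounds so the smaller value comes first

Corrected query:
SELECT id, product, total FROM orders WHERE total BETWEEN 1136.67 AND 1716.96

Result:
id | product | total  
---+---------+--------
3  | Tablet  | 1627.31
5  | Phone   | 1397.04
6  | Monitor | 1655.01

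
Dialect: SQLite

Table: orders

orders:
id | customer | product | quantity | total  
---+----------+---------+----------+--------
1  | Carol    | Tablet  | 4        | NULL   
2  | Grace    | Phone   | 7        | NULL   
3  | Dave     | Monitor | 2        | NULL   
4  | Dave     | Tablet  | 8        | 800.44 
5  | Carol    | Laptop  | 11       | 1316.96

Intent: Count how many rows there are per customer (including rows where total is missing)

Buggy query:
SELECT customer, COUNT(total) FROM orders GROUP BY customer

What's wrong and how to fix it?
Bug: COUNT(column) counts non-NULL values only; rows with NULL total aren't counted

Fix: Use COUNT(*) to count all rows regardless of NULL

Corrected query:
SELECT customer, COUNT(*) FROM orders GROUP BY customer

Result:
customer | COUNT(*)
---------+---------
Carol    | 2       
Dave     | 2       
Grace    | 1       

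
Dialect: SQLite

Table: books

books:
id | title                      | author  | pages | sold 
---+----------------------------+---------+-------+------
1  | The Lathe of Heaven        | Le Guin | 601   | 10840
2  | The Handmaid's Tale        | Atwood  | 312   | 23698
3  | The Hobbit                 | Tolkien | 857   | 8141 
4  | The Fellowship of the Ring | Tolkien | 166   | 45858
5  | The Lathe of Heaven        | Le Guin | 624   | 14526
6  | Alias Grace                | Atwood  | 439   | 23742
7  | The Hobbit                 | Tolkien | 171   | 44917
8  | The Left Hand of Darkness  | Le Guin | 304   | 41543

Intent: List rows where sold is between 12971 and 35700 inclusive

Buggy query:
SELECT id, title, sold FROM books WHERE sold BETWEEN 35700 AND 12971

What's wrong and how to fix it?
Bug: BETWEEN expects the lower bound first; with 35700 AND 12971 the range is empty

Fix: Swap the bounds so the smaller value comes first

Corrected query:
SELECT id, title, sold FROM books WHERE sold BETWEEN 12971 AND 35700

Result:
id | title               | sold 
---+---------------------+------
2  | The Handmaid's Tale | 23698
5  | The Lathe of Heaven | 14526
6  | Alias Grace         | 23742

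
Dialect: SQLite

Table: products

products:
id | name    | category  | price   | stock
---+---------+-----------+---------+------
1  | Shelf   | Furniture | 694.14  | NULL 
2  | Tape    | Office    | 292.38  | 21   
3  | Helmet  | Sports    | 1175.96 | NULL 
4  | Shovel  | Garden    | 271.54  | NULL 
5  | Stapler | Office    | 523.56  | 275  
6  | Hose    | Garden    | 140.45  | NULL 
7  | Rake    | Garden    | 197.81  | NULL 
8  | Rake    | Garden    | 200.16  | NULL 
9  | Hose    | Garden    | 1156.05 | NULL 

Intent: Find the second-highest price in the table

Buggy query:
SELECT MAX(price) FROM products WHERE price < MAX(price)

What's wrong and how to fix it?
Bug: MAX(price) on the right of the comparison is an aggregate-in-WHERE error

Fix: Put the inner MAX in a scalar subquery

Corrected query:
SELECT MAX(price) FROM products WHERE price < (SELECT MAX(price) FROM products)

Result:
MAX(price)
----------
1156.05   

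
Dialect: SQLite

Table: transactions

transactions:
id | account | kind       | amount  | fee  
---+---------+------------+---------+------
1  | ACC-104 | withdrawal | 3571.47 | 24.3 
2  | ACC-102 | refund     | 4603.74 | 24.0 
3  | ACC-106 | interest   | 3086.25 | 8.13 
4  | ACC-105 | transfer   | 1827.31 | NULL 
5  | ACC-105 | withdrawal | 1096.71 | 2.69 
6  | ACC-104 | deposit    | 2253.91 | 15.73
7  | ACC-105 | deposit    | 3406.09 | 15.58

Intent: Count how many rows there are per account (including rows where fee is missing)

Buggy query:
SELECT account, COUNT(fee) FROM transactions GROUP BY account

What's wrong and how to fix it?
Bug: COUNT(fee) skips NULLs, so groups with missing fee are undercounted

Fix: Use COUNT(*) to count all rows regardless of NULL

Corrected query:
SELECT account, COUNT(*) FROM transactions GROUP BY account

Result:
account | COUNT(*)
--------+---------
ACC-102 | 1       
ACC-104 | 2       
ACC-105 | 3       
ACC-106 | 1       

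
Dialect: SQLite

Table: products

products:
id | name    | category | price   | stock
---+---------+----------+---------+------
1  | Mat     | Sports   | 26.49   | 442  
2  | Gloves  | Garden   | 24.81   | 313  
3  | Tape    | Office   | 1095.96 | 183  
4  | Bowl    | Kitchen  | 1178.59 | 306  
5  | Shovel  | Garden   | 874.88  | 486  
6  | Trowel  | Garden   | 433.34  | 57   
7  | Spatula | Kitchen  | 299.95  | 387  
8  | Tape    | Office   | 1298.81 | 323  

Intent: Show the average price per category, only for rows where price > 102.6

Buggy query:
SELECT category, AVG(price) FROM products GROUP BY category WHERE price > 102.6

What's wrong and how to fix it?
Bug: WHERE cannot follow GROUP BY

Fix: Place WHERE between FROM and GROUP BY

Corrected query:
SELECT category, AVG(price) FROM products WHERE price > 102.6 GROUP BY category

Result:
category | AVG(price)
---------+-----------
Garden   | 654.11    
Kitchen  | 739.27    
Office   | 1197.385  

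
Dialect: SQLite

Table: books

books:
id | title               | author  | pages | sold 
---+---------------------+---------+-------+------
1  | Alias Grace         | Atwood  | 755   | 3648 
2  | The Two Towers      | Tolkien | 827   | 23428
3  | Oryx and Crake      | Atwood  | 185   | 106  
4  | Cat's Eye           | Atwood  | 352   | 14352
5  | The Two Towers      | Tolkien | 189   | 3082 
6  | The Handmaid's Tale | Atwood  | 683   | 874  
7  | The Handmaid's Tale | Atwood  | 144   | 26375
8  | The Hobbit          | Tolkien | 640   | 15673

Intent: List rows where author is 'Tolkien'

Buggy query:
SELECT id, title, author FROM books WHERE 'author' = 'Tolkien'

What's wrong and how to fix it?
Bug: Single quotes denote string literals in SQL; the column name is being compared as a constant string

Fix: Reference the column as author without single quotes

Corrected query:
SELECT id, title, author FROM books WHERE author = 'Tolkien'

Result:
id | title          | author 
---+----------------+--------
2  | The Two Towers | Tolkien
5  | The Two Towers | Tolkien
8  | The Hobbit     | Tolkien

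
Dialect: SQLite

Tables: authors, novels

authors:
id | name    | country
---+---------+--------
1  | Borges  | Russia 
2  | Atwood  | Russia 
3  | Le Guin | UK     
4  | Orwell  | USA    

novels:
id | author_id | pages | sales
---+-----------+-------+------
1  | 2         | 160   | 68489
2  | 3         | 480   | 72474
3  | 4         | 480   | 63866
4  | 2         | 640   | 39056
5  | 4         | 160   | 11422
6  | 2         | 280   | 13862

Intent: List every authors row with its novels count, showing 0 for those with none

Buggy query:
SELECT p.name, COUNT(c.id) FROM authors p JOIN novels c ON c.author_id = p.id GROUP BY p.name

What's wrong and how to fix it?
Bug: An inner join excludes parents with zero children

Fix: Switch to LEFT JOIN to retain unmatched parent rows

Corrected query:
SELECT p.name, COUNT(c.id) FROM authors p LEFT JOIN novels c ON c.author_id = p.id GROUP BY p.name

Result:
name    | COUNT(c.id)
--------+------------
Atwood  | 3          
Borges  | 0          
Le Guin | 1          
Orwell  | 2          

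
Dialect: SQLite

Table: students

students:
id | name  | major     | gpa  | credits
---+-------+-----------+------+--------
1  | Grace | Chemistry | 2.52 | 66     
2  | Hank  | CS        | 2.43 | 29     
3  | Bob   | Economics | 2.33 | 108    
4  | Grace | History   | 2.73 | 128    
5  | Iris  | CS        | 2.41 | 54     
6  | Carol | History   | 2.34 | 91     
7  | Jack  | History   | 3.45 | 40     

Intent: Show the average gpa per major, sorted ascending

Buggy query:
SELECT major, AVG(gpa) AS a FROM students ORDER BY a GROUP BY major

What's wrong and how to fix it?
Bug: ORDER BY appears before GROUP BY; SQL clause order requires GROUP BY first

Fix: Reorder: SELECT … FROM … GROUP BY … ORDER BY …

Corrected query:
SELECT major, AVG(gpa) AS a FROM students GROUP BY major ORDER BY a

Result:
major     | a   
----------+-----
Economics | 2.33
CS        | 2.42
Chemistry | 2.52
History   | 2.84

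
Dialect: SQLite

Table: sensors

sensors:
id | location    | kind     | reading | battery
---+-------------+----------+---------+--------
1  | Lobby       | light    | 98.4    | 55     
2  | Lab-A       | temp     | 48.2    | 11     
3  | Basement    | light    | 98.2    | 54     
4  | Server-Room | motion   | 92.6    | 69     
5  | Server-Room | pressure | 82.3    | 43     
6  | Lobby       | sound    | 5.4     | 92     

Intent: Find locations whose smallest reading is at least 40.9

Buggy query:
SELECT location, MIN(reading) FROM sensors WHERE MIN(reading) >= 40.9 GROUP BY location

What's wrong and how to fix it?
Bug: Aggregates like MIN are computed per group after WHERE runs

Fix: Use HAVING for the per-group MIN condition

Corrected query:
SELECT location, MIN(reading) FROM sensors GROUP BY location HAVING MIN(reading) >= 40.9

Result:
location    | MIN(reading)
------------+-------------
Basement    | 98.2        
Lab-A       | 48.2        
Server-Room | 82.3        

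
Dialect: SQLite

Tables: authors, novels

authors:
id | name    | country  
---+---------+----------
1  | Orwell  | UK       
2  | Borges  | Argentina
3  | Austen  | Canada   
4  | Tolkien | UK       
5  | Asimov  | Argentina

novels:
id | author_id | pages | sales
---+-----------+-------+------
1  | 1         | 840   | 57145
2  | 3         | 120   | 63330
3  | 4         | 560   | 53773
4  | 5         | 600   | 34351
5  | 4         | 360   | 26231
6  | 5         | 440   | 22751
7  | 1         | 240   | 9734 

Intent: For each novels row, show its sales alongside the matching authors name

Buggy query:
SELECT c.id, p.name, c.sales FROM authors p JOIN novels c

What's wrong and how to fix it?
Bug: JOIN with no ON clause produces a cartesian product; every novels row pairs with every authors row

Fix: Add ON c.author_id = p.id to the JOIN

Corrected query:
SELECT c.id, p.name, c.sales FROM authors p JOIN novels c ON c.author_id = p.id

Result:
id | name    | sales
---+---------+------
1  | Orwell  | 57145
2  | Austen  | 63330
3  | Tolkien | 53773
4  | Asimov  | 34351
5  | Tolkien | 26231
6  | Asimov  | 22751
7  | Orwell  | 9734 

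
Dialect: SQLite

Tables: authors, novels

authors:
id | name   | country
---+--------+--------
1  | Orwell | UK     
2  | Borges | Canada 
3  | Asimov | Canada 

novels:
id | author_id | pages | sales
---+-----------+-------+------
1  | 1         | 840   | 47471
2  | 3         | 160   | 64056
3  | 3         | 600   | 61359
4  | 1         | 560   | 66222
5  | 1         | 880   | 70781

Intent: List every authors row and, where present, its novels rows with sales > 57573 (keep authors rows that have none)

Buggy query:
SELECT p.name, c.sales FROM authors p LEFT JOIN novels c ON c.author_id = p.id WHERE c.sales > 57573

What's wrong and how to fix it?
Bug: A WHERE condition on the right-hand table after LEFT JOIN drops unmatched parents

Fix: Move the right-table condition into the ON clause so unmatched parents are kept

Corrected query:
SELECT p.name, c.sales FROM authors p LEFT JOIN novels c ON c.author_id = p.id AND c.sales > 57573

Result:
name   | sales
-------+------
Orwell | 66222
Orwell | 70781
Borges | NULL 
Asimov | 61359
Asimov | 64056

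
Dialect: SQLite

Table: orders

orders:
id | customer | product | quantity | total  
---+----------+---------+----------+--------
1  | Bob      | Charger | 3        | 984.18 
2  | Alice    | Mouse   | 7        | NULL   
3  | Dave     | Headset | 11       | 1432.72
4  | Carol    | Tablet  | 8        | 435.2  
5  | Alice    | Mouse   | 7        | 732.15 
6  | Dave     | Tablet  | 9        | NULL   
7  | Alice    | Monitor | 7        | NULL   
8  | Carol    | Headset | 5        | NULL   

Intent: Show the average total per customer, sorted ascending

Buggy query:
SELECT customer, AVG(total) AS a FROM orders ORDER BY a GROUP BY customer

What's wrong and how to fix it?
Bug: GROUP BY must precede ORDER BY

Fix: Reorder: SELECT … FROM … GROUP BY … ORDER BY …

Corrected query:
SELECT customer, AVG(total) AS a FROM orders GROUP BY customer ORDER BY a

Result:
customer | a      
---------+--------
Carol    | 435.2  
Alice    | 732.15 
Bob      | 984.18 
Dave     | 1432.72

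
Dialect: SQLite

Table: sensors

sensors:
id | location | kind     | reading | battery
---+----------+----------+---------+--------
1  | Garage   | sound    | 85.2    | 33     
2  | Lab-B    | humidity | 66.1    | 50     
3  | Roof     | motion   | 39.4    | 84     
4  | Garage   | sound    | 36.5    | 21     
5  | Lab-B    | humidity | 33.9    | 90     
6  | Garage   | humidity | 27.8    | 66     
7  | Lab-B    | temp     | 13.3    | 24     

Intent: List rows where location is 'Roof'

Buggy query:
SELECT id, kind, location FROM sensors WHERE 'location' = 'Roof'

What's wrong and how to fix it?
Bug: 'location' in single quotes is a string literal, not the column; the comparison is literal-vs-literal and never true

Fix: Reference the column as location without single quotes

Corrected query:
SELECT id, kind, location FROM sensors WHERE location = 'Roof'

Result:
id | kind   | location
---+--------+---------
3  | motion | Roof    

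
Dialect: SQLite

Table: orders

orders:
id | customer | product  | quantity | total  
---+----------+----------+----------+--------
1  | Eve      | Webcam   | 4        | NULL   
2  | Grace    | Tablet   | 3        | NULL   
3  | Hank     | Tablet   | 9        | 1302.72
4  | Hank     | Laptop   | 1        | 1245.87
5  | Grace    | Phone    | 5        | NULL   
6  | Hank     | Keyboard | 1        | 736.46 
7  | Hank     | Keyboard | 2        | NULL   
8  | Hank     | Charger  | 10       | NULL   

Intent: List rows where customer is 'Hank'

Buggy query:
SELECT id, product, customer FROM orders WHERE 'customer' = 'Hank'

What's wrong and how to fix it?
Bug: Single quotes denote string literals in SQL; the column name is being compared as a constant string

Fix: Remove the quotes around the column name (or use double quotes for an identifier)

Corrected query:
SELECT id, product, customer FROM orders WHERE customer = 'Hank'

Result:
id | product  | customer
---+----------+---------
3  | Tablet   | Hank    
4  | Laptop   | Hank    
6  | Keyboard | Hank    
7  | Keyboard | Hank    
8  | Charger  | Hank    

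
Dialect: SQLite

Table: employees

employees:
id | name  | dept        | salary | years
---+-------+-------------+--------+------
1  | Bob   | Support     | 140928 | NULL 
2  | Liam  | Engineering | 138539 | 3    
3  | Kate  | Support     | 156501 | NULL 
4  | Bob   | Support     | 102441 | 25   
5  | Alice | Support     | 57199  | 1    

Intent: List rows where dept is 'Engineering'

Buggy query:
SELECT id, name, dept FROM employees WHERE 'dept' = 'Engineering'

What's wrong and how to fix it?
Bug: 'dept' in single quotes is a string literal, not the column; the comparison is literal-vs-literal and never true

Fix: Reference the column as dept without single quotes

Corrected query:
SELECT id, name, dept FROM employees WHERE dept = 'Engineering'

Result:
id | name | dept       
---+------+------------
2  | Liam | Engineering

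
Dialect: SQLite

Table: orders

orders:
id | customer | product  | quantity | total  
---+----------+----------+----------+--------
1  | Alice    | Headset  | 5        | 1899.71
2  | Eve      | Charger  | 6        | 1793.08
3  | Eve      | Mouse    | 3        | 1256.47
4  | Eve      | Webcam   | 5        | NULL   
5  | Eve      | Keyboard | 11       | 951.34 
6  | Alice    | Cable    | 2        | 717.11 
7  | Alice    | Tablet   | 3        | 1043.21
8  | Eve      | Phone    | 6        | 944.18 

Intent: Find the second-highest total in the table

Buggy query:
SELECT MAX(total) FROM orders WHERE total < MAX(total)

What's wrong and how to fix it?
Bug: MAX(total) on the right of the comparison is an aggregate-in-WHERE error

Fix: Put the inner MAX in a scalar subquery

Corrected query:
SELECT MAX(total) FROM orders WHERE total < (SELECT MAX(total) FROM orders)

Result:
MAX(total)
----------
1793.08   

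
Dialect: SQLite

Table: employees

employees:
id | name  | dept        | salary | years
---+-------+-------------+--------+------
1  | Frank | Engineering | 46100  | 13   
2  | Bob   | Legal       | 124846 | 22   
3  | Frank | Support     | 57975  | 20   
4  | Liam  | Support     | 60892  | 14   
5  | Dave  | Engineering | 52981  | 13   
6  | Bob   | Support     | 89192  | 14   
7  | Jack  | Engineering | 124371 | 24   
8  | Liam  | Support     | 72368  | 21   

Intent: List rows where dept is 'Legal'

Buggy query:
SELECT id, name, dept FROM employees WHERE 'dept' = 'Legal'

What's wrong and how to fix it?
Bug: Single quotes denote string literals in SQL; the column name is being compared as a constant string

Fix: Reference the column as dept without single quotes

Corrected query:
SELECT id, name, dept FROM employees WHERE dept = 'Legal'

Result:
id | name | dept 
---+------+------
2  | Bob  | Legal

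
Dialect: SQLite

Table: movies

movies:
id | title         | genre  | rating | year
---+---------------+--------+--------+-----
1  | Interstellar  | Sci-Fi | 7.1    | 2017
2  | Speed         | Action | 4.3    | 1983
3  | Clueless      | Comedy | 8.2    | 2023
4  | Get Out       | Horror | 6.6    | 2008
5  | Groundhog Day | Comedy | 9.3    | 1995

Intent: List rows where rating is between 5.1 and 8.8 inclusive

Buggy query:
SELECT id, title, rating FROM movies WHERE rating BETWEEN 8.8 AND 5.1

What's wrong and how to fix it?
Bug: The bounds are reversed; BETWEEN a AND b requires a <= b to match anything

Fix: Swap the bounds so the smaller value comes first

Corrected query:
SELECT id, title, rating FROM movies WHERE rating BETWEEN 5.1 AND 8.8

Result:
id | title        | rating
---+--------------+-------
1  | Interstellar | 7.1   
3  | Clueless     | 8.2   
4  | Get Out      | 6.6   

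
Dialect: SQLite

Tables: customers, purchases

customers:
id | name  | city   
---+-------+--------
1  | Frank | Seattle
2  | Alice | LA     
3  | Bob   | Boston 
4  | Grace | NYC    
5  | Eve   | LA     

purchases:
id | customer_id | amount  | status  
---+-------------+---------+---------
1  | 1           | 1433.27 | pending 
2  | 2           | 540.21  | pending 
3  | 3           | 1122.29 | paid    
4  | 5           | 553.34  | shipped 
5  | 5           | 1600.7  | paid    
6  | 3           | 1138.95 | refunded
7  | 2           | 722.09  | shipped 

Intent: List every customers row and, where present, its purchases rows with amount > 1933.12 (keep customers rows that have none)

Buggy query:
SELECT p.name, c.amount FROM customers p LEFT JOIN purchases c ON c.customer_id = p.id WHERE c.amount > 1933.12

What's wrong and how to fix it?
Bug: Filtering c.amount in WHERE discards the NULL rows produced by LEFT JOIN, turning it into an inner join

Fix: Move the right-table condition into the ON clause so unmatched parents are kept

Corrected query:
SELECT p.name, c.amount FROM customers p LEFT JOIN purchases c ON c.customer_id = p.id AND c.amount > 1933.12

Result:
name  | amount
------+-------
Frank | NULL  
Alice | NULL  
Bob   | NULL  
Grace | NULL  
Eve   | NULL  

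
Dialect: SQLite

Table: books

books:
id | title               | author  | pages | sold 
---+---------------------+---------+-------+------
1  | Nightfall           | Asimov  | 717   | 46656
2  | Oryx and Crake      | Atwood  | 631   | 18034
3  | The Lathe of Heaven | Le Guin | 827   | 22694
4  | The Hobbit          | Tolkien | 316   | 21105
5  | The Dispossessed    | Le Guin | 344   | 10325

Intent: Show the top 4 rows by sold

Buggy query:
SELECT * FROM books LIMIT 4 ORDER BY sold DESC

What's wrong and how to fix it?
Bug: ORDER BY cannot follow LIMIT; LIMIT is the final clause

Fix: Sort with ORDER BY, then apply LIMIT

Corrected query:
SELECT * FROM books ORDER BY sold DESC LIMIT 4

Result:
id | title               | author  | pages | sold 
---+---------------------+---------+-------+------
1  | Nightfall           | Asimov  | 717   | 46656
3  | The Lathe of Heaven | Le Guin | 827   | 22694
4  | The Hobbit          | Tolkien | 316   | 21105
2  | Oryx and Crake      | Atwood  | 631   | 18034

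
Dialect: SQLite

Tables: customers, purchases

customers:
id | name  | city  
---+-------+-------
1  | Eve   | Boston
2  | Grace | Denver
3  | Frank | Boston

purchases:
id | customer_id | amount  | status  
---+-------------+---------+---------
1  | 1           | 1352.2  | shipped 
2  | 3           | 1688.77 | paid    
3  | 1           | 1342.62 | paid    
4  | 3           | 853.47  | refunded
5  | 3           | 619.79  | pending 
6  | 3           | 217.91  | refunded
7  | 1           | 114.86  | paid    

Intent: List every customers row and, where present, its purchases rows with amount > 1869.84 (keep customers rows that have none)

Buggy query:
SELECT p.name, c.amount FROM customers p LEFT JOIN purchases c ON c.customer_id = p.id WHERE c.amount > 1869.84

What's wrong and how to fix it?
Bug: A WHERE condition on the right-hand table after LEFT JOIN drops unmatched parents

Fix: Put 'c.amount > 1869.84' in the JOIN's ON clause instead of WHERE

Corrected query:
SELECT p.name, c.amount FROM customers p LEFT JOIN purchases c ON c.customer_id = p.id AND c.amount > 1869.84

Result:
name  | amount
------+-------
Eve   | NULL  
Grace | NULL  
Frank | NULL  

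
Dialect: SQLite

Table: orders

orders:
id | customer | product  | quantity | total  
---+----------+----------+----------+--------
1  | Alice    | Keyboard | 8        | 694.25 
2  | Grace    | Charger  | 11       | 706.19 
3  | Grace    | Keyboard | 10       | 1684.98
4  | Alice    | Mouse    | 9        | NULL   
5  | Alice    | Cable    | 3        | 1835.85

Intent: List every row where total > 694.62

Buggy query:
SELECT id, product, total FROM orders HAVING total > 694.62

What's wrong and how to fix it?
Bug: This is a non-aggregate query (no GROUP BY, no aggregates), so in SQLite the HAVING clause is invalid here; a row-level condition belongs in WHERE

Fix: Replace HAVING with WHERE since the condition applies to individual rows

Corrected query:
SELECT id, product, total FROM orders WHERE total > 694.62

Result:
id | product  | total  
---+----------+--------
2  | Charger  | 706.19 
3  | Keyboard | 1684.98
5  | Cable    | 1835.85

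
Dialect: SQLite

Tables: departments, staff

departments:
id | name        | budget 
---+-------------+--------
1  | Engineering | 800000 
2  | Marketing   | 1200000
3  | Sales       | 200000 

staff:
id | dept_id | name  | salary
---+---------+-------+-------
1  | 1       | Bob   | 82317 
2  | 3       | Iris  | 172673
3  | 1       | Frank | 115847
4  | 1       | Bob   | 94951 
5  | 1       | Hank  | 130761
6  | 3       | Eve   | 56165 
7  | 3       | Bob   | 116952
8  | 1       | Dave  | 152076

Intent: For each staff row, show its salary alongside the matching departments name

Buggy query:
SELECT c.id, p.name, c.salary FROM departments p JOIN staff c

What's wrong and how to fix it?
Bug: JOIN with no ON clause produces a cartesian product; every staff row pairs with every departments row

Fix: Specify the join condition linking the foreign key to the parent id

Corrected query:
SELECT c.id, p.name, c.salary FROM departments p JOIN staff c ON c.dept_id = p.id

Result:
id | name        | salary
---+-------------+-------
1  | Engineering | 82317 
2  | Sales       | 172673
3  | Engineering | 115847
4  | Engineering | 94951 
5  | Engineering | 130761
6  | Sales       | 56165 
7  | Sales       | 116952
8  | Engineering | 152076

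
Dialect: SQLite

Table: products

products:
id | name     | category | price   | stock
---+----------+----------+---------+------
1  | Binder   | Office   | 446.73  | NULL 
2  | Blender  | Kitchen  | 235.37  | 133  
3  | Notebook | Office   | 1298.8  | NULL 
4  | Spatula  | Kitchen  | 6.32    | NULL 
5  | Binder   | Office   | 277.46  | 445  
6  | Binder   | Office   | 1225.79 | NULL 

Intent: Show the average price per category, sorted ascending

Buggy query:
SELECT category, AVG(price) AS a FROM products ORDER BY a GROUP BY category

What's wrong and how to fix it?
Bug: GROUP BY must precede ORDER BY

Fix: Move ORDER BY to the end, after GROUP BY

Corrected query:
SELECT category, AVG(price) AS a FROM products GROUP BY category ORDER BY a

Result:
category | a      
---------+--------
Kitchen  | 120.845
Office   | 812.195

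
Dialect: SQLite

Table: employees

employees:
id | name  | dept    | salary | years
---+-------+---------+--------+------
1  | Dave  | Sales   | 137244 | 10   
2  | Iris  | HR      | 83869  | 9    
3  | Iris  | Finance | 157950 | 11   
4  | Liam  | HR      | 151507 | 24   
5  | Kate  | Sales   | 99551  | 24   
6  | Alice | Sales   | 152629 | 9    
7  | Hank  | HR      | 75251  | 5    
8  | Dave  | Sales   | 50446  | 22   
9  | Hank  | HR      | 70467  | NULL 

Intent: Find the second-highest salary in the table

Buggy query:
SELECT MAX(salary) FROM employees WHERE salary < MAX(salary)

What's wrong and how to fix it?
Bug: MAX(salary) on the right of the comparison is an aggregate-in-WHERE error

Fix: Put the inner MAX in a scalar subquery

Corrected query:
SELECT MAX(salary) FROM employees WHERE salary < (SELECT MAX(salary) FROM employees)

Result:
MAX(salary)
-----------
152629     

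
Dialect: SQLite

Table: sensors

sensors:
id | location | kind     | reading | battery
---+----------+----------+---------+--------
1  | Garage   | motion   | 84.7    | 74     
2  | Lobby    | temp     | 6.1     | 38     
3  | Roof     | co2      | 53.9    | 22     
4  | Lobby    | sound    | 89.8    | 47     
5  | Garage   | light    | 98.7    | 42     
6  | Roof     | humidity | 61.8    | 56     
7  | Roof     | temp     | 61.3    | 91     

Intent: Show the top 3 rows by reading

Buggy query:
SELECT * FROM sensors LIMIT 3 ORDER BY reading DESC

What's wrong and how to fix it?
Bug: LIMIT must come after ORDER BY

Fix: Sort with ORDER BY, then apply LIMIT

Corrected query:
SELECT * FROM sensors ORDER BY reading DESC LIMIT 3

Result:
id | location | kind   | reading | battery
---+----------+--------+---------+--------
5  | Garage   | light  | 98.7    | 42     
4  | Lobby    | sound  | 89.8    | 47     
1  | Garage   | motion | 84.7    | 74     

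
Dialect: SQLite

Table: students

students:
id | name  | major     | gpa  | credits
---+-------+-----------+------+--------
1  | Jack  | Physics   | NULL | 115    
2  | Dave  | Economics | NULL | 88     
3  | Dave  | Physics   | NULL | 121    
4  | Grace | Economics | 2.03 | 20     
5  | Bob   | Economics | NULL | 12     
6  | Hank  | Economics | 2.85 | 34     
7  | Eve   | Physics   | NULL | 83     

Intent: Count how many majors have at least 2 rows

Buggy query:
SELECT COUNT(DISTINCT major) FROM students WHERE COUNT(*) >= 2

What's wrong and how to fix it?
Bug: COUNT(*) cannot appear in WHERE; the per-group count doesn't exist yet

Fix: Group first with HAVING COUNT(*) >= 2, then COUNT the resulting groups

Corrected query:
SELECT COUNT(*) FROM (SELECT major FROM students GROUP BY major HAVING COUNT(*) >= 2)

Result:
COUNT(*)
--------
2       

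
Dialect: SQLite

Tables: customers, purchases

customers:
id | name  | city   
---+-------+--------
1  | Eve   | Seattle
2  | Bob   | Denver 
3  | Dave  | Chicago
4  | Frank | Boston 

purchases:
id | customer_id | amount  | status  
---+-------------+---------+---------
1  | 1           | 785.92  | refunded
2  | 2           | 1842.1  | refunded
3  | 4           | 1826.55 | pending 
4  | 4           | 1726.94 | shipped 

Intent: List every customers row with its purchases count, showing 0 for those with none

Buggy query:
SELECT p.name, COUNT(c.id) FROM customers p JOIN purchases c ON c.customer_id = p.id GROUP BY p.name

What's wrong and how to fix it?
Bug: An inner join excludes parents with zero children

Fix: Switch to LEFT JOIN to retain unmatched parent rows

Corrected query:
SELECT p.name, COUNT(c.id) FROM customers p LEFT JOIN purchases c ON c.customer_id = p.id GROUP BY p.name

Result:
name  | COUNT(c.id)
------+------------
Bob   | 1          
Dave  | 0          
Eve   | 1          
Frank | 2          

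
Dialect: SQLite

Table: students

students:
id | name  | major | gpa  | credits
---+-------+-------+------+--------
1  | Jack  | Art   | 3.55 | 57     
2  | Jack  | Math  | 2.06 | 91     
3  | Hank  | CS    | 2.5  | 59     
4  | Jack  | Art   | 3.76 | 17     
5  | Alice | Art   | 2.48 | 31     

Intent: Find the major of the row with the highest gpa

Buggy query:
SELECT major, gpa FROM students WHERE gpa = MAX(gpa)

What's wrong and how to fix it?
Bug: MAX(gpa) is an aggregate and cannot be used directly in WHERE

Fix: Wrap MAX in a scalar subquery so WHERE compares against a single value

Corrected query:
SELECT major, gpa FROM students WHERE gpa = (SELECT MAX(gpa) FROM students)

Result:
major | gpa 
------+-----
Art   | 3.76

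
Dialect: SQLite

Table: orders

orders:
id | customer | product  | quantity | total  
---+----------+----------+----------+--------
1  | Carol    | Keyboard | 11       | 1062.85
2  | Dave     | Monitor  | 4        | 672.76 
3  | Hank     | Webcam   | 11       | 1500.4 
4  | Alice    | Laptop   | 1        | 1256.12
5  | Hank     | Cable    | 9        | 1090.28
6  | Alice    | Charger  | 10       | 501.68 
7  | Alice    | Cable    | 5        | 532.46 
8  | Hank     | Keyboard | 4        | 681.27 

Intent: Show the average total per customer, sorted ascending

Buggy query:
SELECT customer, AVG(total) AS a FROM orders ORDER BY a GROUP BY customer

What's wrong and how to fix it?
Bug: ORDER BY appears before GROUP BY; SQL clause order requires GROUP BY first

Fix: Reorder: SELECT … FROM … GROUP BY … ORDER BY …

Corrected query:
SELECT customer, AVG(total) AS a FROM orders GROUP BY customer ORDER BY a

Result:
customer | a      
---------+--------
Dave     | 672.76 
Alice    | 763.42 
Carol    | 1062.85
Hank     | 1090.65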